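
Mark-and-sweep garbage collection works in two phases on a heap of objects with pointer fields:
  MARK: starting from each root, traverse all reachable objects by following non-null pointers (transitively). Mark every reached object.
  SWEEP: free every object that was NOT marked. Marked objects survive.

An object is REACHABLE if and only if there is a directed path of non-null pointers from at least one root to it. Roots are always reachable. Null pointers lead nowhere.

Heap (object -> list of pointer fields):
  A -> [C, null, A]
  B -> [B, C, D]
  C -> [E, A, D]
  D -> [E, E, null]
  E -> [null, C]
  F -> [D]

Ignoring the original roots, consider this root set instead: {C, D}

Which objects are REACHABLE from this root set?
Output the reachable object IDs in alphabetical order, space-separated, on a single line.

Answer: A C D E

Derivation:
Roots: C D
Mark C: refs=E A D, marked=C
Mark D: refs=E E null, marked=C D
Mark E: refs=null C, marked=C D E
Mark A: refs=C null A, marked=A C D E
Unmarked (collected): B F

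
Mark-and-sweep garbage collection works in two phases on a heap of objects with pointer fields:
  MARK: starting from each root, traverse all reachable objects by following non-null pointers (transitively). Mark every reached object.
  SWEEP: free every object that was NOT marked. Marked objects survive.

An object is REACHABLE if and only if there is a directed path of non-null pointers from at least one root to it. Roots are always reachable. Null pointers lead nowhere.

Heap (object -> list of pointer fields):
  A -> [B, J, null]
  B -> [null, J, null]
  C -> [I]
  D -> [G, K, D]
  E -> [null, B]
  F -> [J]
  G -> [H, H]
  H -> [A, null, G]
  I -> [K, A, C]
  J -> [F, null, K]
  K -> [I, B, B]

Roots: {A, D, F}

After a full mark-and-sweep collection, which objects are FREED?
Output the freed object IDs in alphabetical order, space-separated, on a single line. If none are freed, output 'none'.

Roots: A D F
Mark A: refs=B J null, marked=A
Mark D: refs=G K D, marked=A D
Mark F: refs=J, marked=A D F
Mark B: refs=null J null, marked=A B D F
Mark J: refs=F null K, marked=A B D F J
Mark G: refs=H H, marked=A B D F G J
Mark K: refs=I B B, marked=A B D F G J K
Mark H: refs=A null G, marked=A B D F G H J K
Mark I: refs=K A C, marked=A B D F G H I J K
Mark C: refs=I, marked=A B C D F G H I J K
Unmarked (collected): E

Answer: E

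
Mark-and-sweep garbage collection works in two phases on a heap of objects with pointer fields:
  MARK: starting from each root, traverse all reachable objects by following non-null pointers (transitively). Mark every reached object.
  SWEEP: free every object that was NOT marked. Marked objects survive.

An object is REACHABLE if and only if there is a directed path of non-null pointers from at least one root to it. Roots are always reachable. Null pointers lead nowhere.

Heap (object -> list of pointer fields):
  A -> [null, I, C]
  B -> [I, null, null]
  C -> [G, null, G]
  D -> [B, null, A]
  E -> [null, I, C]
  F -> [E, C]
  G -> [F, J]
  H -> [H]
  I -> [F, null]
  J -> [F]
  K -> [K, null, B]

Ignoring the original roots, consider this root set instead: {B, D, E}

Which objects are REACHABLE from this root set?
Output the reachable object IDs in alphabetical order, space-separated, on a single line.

Answer: A B C D E F G I J

Derivation:
Roots: B D E
Mark B: refs=I null null, marked=B
Mark D: refs=B null A, marked=B D
Mark E: refs=null I C, marked=B D E
Mark I: refs=F null, marked=B D E I
Mark A: refs=null I C, marked=A B D E I
Mark C: refs=G null G, marked=A B C D E I
Mark F: refs=E C, marked=A B C D E F I
Mark G: refs=F J, marked=A B C D E F G I
Mark J: refs=F, marked=A B C D E F G I J
Unmarked (collected): H K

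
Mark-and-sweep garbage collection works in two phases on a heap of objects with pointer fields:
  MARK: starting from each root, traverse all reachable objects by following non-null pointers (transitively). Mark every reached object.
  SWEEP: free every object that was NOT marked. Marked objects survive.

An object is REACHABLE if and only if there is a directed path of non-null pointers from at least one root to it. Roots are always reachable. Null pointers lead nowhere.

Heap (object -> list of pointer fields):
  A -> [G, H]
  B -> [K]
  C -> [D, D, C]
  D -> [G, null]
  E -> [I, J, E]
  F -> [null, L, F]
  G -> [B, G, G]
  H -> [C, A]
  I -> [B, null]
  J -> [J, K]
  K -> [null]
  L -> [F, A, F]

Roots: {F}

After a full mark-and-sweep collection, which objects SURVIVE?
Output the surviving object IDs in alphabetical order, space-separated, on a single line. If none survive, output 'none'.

Roots: F
Mark F: refs=null L F, marked=F
Mark L: refs=F A F, marked=F L
Mark A: refs=G H, marked=A F L
Mark G: refs=B G G, marked=A F G L
Mark H: refs=C A, marked=A F G H L
Mark B: refs=K, marked=A B F G H L
Mark C: refs=D D C, marked=A B C F G H L
Mark K: refs=null, marked=A B C F G H K L
Mark D: refs=G null, marked=A B C D F G H K L
Unmarked (collected): E I J

Answer: A B C D F G H K L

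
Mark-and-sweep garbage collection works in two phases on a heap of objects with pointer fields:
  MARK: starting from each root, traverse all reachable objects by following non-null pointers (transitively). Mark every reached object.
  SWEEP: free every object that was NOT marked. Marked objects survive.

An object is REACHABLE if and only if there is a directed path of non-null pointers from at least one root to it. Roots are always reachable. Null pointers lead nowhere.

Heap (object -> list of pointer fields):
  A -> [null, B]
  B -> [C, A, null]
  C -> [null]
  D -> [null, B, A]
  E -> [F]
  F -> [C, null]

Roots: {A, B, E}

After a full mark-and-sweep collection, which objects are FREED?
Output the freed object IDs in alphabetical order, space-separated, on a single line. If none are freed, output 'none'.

Roots: A B E
Mark A: refs=null B, marked=A
Mark B: refs=C A null, marked=A B
Mark E: refs=F, marked=A B E
Mark C: refs=null, marked=A B C E
Mark F: refs=C null, marked=A B C E F
Unmarked (collected): D

Answer: D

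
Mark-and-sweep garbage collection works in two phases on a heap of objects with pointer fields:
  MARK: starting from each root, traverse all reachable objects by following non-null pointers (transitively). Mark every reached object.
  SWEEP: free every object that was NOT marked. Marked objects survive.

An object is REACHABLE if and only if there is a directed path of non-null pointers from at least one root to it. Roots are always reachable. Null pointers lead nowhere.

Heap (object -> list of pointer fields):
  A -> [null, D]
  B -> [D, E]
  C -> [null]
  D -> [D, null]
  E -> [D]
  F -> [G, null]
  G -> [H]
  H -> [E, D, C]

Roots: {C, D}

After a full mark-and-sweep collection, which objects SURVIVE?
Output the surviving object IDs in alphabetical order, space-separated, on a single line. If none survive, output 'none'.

Answer: C D

Derivation:
Roots: C D
Mark C: refs=null, marked=C
Mark D: refs=D null, marked=C D
Unmarked (collected): A B E F G H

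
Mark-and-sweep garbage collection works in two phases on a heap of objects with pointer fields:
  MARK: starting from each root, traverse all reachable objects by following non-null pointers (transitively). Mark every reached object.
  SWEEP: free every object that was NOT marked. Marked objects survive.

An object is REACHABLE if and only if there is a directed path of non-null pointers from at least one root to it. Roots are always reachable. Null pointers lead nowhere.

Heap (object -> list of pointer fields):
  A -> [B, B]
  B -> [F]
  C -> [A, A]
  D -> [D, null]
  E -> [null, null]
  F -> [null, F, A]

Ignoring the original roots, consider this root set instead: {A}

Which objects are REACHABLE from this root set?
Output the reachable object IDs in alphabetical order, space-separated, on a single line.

Roots: A
Mark A: refs=B B, marked=A
Mark B: refs=F, marked=A B
Mark F: refs=null F A, marked=A B F
Unmarked (collected): C D E

Answer: A B F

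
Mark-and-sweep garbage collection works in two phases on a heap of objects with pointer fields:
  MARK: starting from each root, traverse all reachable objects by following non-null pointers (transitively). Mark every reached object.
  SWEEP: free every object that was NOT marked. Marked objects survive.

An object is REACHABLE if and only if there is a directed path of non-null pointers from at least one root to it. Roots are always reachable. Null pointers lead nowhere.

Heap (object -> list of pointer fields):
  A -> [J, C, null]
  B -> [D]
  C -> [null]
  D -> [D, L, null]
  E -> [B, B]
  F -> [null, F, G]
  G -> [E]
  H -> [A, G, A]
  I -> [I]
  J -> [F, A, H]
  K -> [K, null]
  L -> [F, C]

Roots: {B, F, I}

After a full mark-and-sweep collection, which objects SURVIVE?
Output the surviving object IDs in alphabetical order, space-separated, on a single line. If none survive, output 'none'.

Roots: B F I
Mark B: refs=D, marked=B
Mark F: refs=null F G, marked=B F
Mark I: refs=I, marked=B F I
Mark D: refs=D L null, marked=B D F I
Mark G: refs=E, marked=B D F G I
Mark L: refs=F C, marked=B D F G I L
Mark E: refs=B B, marked=B D E F G I L
Mark C: refs=null, marked=B C D E F G I L
Unmarked (collected): A H J K

Answer: B C D E F G I L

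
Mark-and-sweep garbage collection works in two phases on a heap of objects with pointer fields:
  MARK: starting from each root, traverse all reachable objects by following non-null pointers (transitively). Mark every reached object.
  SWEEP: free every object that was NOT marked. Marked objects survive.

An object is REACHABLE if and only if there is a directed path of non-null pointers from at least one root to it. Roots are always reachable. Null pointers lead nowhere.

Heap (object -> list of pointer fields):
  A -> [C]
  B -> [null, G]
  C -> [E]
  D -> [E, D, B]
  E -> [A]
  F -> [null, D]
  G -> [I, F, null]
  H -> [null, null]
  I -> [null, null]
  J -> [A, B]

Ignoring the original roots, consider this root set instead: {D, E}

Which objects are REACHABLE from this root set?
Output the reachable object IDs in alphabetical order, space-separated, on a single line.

Answer: A B C D E F G I

Derivation:
Roots: D E
Mark D: refs=E D B, marked=D
Mark E: refs=A, marked=D E
Mark B: refs=null G, marked=B D E
Mark A: refs=C, marked=A B D E
Mark G: refs=I F null, marked=A B D E G
Mark C: refs=E, marked=A B C D E G
Mark I: refs=null null, marked=A B C D E G I
Mark F: refs=null D, marked=A B C D E F G I
Unmarked (collected): H J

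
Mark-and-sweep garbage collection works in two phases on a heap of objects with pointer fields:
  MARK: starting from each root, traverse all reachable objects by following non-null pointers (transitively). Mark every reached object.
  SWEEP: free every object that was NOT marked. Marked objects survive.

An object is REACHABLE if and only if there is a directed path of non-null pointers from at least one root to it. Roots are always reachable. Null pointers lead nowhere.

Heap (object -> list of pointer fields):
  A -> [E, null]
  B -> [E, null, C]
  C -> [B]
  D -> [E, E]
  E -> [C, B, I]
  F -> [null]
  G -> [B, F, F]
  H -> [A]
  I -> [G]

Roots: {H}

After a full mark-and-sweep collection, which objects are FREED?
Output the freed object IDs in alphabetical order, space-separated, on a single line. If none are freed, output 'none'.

Roots: H
Mark H: refs=A, marked=H
Mark A: refs=E null, marked=A H
Mark E: refs=C B I, marked=A E H
Mark C: refs=B, marked=A C E H
Mark B: refs=E null C, marked=A B C E H
Mark I: refs=G, marked=A B C E H I
Mark G: refs=B F F, marked=A B C E G H I
Mark F: refs=null, marked=A B C E F G H I
Unmarked (collected): D

Answer: D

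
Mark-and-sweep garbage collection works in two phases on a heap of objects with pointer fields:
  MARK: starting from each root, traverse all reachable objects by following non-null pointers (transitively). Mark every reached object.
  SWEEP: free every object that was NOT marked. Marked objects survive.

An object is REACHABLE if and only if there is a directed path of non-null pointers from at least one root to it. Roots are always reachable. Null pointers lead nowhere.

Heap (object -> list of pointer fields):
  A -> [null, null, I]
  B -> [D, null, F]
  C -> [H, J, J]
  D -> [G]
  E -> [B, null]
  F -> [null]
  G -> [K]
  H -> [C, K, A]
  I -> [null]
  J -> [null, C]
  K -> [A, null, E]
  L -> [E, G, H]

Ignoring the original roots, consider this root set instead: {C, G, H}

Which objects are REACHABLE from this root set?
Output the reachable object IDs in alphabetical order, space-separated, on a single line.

Roots: C G H
Mark C: refs=H J J, marked=C
Mark G: refs=K, marked=C G
Mark H: refs=C K A, marked=C G H
Mark J: refs=null C, marked=C G H J
Mark K: refs=A null E, marked=C G H J K
Mark A: refs=null null I, marked=A C G H J K
Mark E: refs=B null, marked=A C E G H J K
Mark I: refs=null, marked=A C E G H I J K
Mark B: refs=D null F, marked=A B C E G H I J K
Mark D: refs=G, marked=A B C D E G H I J K
Mark F: refs=null, marked=A B C D E F G H I J K
Unmarked (collected): L

Answer: A B C D E F G H I J K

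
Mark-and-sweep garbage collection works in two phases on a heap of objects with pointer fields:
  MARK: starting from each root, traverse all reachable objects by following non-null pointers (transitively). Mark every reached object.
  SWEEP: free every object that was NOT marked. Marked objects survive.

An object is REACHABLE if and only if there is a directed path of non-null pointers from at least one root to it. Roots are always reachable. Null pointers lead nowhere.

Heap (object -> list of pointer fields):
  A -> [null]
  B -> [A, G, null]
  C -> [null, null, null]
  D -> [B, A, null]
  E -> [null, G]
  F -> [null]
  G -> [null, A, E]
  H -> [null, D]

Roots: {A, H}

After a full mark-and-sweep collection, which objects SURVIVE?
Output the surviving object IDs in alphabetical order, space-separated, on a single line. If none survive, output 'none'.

Answer: A B D E G H

Derivation:
Roots: A H
Mark A: refs=null, marked=A
Mark H: refs=null D, marked=A H
Mark D: refs=B A null, marked=A D H
Mark B: refs=A G null, marked=A B D H
Mark G: refs=null A E, marked=A B D G H
Mark E: refs=null G, marked=A B D E G H
Unmarked (collected): C F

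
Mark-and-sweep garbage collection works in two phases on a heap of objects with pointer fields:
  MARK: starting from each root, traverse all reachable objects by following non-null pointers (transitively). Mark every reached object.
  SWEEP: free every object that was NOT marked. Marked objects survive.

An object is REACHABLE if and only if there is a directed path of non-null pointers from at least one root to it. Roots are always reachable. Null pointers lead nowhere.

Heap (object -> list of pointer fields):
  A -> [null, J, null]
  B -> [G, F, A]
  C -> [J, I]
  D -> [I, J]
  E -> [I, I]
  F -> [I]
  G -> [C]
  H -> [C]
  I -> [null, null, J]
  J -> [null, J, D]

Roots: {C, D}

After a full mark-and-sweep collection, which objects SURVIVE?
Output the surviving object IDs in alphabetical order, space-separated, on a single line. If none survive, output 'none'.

Answer: C D I J

Derivation:
Roots: C D
Mark C: refs=J I, marked=C
Mark D: refs=I J, marked=C D
Mark J: refs=null J D, marked=C D J
Mark I: refs=null null J, marked=C D I J
Unmarked (collected): A B E F G H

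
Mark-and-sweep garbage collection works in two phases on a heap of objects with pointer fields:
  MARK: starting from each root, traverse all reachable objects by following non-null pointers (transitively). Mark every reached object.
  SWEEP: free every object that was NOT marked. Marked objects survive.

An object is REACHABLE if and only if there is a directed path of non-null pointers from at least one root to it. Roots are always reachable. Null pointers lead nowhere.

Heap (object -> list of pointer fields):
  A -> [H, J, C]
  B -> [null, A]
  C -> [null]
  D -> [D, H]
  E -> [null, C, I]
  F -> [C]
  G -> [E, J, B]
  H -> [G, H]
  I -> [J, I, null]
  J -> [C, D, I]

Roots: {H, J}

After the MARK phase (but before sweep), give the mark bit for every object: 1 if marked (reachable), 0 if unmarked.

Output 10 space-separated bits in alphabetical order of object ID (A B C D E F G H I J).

Answer: 1 1 1 1 1 0 1 1 1 1

Derivation:
Roots: H J
Mark H: refs=G H, marked=H
Mark J: refs=C D I, marked=H J
Mark G: refs=E J B, marked=G H J
Mark C: refs=null, marked=C G H J
Mark D: refs=D H, marked=C D G H J
Mark I: refs=J I null, marked=C D G H I J
Mark E: refs=null C I, marked=C D E G H I J
Mark B: refs=null A, marked=B C D E G H I J
Mark A: refs=H J C, marked=A B C D E G H I J
Unmarked (collected): F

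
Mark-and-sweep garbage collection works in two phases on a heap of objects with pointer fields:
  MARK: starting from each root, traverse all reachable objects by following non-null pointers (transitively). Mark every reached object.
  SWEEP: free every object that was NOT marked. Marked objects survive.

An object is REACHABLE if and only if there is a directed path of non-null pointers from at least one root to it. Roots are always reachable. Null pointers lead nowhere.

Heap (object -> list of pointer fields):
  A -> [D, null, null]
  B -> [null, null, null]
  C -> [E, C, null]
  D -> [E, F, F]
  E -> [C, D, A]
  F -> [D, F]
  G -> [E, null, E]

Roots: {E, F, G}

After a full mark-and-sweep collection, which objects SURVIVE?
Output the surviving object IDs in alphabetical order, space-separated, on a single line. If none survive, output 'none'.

Answer: A C D E F G

Derivation:
Roots: E F G
Mark E: refs=C D A, marked=E
Mark F: refs=D F, marked=E F
Mark G: refs=E null E, marked=E F G
Mark C: refs=E C null, marked=C E F G
Mark D: refs=E F F, marked=C D E F G
Mark A: refs=D null null, marked=A C D E F G
Unmarked (collected): B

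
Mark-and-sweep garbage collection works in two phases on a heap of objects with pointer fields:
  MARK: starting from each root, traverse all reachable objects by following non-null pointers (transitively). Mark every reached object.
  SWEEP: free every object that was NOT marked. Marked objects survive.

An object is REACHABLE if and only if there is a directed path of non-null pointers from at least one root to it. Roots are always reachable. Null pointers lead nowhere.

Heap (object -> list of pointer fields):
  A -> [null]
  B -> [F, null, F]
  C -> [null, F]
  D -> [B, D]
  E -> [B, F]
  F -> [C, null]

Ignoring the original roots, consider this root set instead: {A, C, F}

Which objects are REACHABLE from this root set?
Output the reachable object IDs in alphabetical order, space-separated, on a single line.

Answer: A C F

Derivation:
Roots: A C F
Mark A: refs=null, marked=A
Mark C: refs=null F, marked=A C
Mark F: refs=C null, marked=A C F
Unmarked (collected): B D E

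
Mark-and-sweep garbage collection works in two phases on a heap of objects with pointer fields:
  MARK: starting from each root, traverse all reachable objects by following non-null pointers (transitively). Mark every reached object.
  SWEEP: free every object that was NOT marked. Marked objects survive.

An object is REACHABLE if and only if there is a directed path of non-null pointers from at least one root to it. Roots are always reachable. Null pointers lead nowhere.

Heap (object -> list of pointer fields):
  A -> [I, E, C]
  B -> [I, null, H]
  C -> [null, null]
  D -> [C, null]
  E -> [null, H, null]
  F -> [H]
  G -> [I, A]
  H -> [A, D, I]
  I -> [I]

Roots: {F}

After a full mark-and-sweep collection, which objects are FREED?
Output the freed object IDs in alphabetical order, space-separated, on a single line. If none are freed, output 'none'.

Answer: B G

Derivation:
Roots: F
Mark F: refs=H, marked=F
Mark H: refs=A D I, marked=F H
Mark A: refs=I E C, marked=A F H
Mark D: refs=C null, marked=A D F H
Mark I: refs=I, marked=A D F H I
Mark E: refs=null H null, marked=A D E F H I
Mark C: refs=null null, marked=A C D E F H I
Unmarked (collected): B G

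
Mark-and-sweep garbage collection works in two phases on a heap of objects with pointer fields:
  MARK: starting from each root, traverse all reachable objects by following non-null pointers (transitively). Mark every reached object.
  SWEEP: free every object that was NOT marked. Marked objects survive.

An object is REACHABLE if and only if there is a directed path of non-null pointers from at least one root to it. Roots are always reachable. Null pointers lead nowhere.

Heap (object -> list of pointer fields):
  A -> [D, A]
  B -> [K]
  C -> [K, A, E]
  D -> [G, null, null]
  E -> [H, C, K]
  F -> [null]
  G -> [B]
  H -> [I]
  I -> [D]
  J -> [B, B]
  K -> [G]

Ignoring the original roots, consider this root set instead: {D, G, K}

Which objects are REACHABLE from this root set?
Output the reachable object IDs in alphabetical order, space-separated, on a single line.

Answer: B D G K

Derivation:
Roots: D G K
Mark D: refs=G null null, marked=D
Mark G: refs=B, marked=D G
Mark K: refs=G, marked=D G K
Mark B: refs=K, marked=B D G K
Unmarked (collected): A C E F H I J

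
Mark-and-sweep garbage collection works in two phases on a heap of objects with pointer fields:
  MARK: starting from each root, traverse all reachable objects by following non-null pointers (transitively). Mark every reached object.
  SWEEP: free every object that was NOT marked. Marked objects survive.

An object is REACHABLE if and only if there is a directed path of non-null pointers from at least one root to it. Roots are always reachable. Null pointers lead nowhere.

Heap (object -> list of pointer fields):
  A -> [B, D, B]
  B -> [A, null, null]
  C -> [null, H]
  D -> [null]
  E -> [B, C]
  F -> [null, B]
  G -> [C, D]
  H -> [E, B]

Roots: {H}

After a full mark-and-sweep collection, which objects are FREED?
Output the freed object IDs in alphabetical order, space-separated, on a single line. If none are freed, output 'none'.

Roots: H
Mark H: refs=E B, marked=H
Mark E: refs=B C, marked=E H
Mark B: refs=A null null, marked=B E H
Mark C: refs=null H, marked=B C E H
Mark A: refs=B D B, marked=A B C E H
Mark D: refs=null, marked=A B C D E H
Unmarked (collected): F G

Answer: F G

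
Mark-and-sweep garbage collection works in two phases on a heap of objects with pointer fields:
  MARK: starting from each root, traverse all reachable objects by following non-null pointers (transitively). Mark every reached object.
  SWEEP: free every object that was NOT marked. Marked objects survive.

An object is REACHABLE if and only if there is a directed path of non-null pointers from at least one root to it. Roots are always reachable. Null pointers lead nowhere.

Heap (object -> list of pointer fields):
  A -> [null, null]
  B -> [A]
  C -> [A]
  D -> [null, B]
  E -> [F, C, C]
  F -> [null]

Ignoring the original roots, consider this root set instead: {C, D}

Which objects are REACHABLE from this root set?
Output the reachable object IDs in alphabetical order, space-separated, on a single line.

Answer: A B C D

Derivation:
Roots: C D
Mark C: refs=A, marked=C
Mark D: refs=null B, marked=C D
Mark A: refs=null null, marked=A C D
Mark B: refs=A, marked=A B C D
Unmarked (collected): E F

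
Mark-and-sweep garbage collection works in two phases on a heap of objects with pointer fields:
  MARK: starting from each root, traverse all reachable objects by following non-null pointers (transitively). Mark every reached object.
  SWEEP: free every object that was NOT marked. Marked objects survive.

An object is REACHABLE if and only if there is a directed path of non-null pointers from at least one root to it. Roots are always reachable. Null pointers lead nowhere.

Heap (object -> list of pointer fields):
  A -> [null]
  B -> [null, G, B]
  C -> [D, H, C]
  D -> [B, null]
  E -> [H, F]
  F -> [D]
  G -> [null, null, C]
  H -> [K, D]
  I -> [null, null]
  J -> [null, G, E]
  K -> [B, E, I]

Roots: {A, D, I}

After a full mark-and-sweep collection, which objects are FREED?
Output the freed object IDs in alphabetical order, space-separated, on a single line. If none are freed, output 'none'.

Answer: J

Derivation:
Roots: A D I
Mark A: refs=null, marked=A
Mark D: refs=B null, marked=A D
Mark I: refs=null null, marked=A D I
Mark B: refs=null G B, marked=A B D I
Mark G: refs=null null C, marked=A B D G I
Mark C: refs=D H C, marked=A B C D G I
Mark H: refs=K D, marked=A B C D G H I
Mark K: refs=B E I, marked=A B C D G H I K
Mark E: refs=H F, marked=A B C D E G H I K
Mark F: refs=D, marked=A B C D E F G H I K
Unmarked (collected): J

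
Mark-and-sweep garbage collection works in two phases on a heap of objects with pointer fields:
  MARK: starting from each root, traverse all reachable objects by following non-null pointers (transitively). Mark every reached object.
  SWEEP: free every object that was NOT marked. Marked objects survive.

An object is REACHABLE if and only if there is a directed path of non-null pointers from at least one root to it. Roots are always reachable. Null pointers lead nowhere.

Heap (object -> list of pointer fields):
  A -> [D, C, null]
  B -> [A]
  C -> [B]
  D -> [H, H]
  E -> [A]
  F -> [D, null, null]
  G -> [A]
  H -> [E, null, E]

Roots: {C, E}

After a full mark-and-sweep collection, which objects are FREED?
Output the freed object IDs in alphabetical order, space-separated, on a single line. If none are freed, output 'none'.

Answer: F G

Derivation:
Roots: C E
Mark C: refs=B, marked=C
Mark E: refs=A, marked=C E
Mark B: refs=A, marked=B C E
Mark A: refs=D C null, marked=A B C E
Mark D: refs=H H, marked=A B C D E
Mark H: refs=E null E, marked=A B C D E H
Unmarked (collected): F G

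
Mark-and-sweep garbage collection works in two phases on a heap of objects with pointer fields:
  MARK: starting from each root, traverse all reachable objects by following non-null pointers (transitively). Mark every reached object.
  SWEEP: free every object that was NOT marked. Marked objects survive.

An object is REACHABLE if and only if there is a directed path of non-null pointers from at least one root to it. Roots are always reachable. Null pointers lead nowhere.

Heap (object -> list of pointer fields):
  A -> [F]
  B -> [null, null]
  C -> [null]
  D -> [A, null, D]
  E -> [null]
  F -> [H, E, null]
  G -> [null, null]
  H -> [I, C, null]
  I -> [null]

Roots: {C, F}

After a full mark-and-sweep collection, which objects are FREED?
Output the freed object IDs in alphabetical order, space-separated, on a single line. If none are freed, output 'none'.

Answer: A B D G

Derivation:
Roots: C F
Mark C: refs=null, marked=C
Mark F: refs=H E null, marked=C F
Mark H: refs=I C null, marked=C F H
Mark E: refs=null, marked=C E F H
Mark I: refs=null, marked=C E F H I
Unmarked (collected): A B D G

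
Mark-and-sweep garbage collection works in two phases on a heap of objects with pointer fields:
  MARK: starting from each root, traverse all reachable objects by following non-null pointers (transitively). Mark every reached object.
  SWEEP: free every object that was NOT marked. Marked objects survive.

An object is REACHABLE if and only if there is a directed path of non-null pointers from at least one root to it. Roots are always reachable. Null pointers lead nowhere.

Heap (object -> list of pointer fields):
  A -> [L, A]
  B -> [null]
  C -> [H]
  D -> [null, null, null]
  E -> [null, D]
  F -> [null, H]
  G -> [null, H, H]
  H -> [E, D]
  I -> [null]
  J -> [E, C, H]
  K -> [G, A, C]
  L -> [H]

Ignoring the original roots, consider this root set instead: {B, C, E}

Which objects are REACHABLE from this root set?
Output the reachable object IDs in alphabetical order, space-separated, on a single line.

Answer: B C D E H

Derivation:
Roots: B C E
Mark B: refs=null, marked=B
Mark C: refs=H, marked=B C
Mark E: refs=null D, marked=B C E
Mark H: refs=E D, marked=B C E H
Mark D: refs=null null null, marked=B C D E H
Unmarked (collected): A F G I J K L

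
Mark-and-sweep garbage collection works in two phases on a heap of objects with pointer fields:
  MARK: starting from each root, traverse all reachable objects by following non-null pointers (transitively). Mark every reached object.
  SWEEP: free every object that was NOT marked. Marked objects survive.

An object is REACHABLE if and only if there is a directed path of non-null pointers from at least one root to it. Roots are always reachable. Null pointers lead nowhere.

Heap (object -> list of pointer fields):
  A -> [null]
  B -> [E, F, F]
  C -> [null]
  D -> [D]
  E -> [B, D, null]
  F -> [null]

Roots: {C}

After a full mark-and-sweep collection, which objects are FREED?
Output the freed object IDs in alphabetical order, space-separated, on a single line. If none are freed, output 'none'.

Answer: A B D E F

Derivation:
Roots: C
Mark C: refs=null, marked=C
Unmarked (collected): A B D E F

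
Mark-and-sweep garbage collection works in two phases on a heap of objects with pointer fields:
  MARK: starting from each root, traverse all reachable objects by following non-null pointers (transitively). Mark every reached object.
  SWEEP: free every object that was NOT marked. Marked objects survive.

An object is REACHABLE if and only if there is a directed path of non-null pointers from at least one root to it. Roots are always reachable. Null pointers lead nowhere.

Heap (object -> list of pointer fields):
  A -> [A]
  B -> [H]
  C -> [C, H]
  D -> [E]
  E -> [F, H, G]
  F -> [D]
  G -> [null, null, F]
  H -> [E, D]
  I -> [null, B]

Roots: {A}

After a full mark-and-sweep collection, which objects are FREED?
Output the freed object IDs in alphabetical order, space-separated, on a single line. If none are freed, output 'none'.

Answer: B C D E F G H I

Derivation:
Roots: A
Mark A: refs=A, marked=A
Unmarked (collected): B C D E F G H I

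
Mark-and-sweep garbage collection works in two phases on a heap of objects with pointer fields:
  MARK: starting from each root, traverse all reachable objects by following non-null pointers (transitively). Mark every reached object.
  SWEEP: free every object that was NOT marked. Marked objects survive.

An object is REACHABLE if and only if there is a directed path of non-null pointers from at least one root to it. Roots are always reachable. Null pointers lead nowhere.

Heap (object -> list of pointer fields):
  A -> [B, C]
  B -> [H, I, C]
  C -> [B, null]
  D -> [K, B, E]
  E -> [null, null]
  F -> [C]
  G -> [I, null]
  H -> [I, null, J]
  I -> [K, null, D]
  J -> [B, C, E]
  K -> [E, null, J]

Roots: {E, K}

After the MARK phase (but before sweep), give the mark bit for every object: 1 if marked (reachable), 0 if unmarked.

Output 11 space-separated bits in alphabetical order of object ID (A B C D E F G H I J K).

Roots: E K
Mark E: refs=null null, marked=E
Mark K: refs=E null J, marked=E K
Mark J: refs=B C E, marked=E J K
Mark B: refs=H I C, marked=B E J K
Mark C: refs=B null, marked=B C E J K
Mark H: refs=I null J, marked=B C E H J K
Mark I: refs=K null D, marked=B C E H I J K
Mark D: refs=K B E, marked=B C D E H I J K
Unmarked (collected): A F G

Answer: 0 1 1 1 1 0 0 1 1 1 1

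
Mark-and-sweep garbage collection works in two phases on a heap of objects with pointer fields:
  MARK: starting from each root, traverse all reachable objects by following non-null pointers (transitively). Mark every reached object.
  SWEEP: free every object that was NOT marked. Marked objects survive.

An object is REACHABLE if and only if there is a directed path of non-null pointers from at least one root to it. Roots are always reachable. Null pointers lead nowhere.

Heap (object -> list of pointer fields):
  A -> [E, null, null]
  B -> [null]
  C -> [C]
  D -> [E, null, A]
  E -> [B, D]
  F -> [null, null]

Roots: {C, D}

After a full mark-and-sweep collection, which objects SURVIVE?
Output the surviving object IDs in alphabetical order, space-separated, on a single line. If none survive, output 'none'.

Answer: A B C D E

Derivation:
Roots: C D
Mark C: refs=C, marked=C
Mark D: refs=E null A, marked=C D
Mark E: refs=B D, marked=C D E
Mark A: refs=E null null, marked=A C D E
Mark B: refs=null, marked=A B C D E
Unmarked (collected): F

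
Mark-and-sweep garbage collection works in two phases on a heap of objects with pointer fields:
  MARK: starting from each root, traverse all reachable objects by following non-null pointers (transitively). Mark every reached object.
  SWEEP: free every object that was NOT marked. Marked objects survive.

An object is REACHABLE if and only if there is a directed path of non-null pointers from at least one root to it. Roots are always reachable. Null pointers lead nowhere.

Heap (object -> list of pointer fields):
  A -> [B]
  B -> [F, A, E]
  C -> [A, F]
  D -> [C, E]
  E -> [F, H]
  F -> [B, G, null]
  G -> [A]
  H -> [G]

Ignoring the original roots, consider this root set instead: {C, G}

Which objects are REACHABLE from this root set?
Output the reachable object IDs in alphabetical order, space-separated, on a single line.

Roots: C G
Mark C: refs=A F, marked=C
Mark G: refs=A, marked=C G
Mark A: refs=B, marked=A C G
Mark F: refs=B G null, marked=A C F G
Mark B: refs=F A E, marked=A B C F G
Mark E: refs=F H, marked=A B C E F G
Mark H: refs=G, marked=A B C E F G H
Unmarked (collected): D

Answer: A B C E F G H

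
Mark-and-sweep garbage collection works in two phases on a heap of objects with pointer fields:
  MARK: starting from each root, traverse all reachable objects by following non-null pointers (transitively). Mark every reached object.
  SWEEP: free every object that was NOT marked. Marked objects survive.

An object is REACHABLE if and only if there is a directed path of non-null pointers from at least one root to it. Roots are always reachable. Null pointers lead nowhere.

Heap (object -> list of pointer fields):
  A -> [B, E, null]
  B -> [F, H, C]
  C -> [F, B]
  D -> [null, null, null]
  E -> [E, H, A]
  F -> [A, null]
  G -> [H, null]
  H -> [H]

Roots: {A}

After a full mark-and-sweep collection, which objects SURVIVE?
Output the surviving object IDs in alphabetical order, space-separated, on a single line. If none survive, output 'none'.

Roots: A
Mark A: refs=B E null, marked=A
Mark B: refs=F H C, marked=A B
Mark E: refs=E H A, marked=A B E
Mark F: refs=A null, marked=A B E F
Mark H: refs=H, marked=A B E F H
Mark C: refs=F B, marked=A B C E F H
Unmarked (collected): D G

Answer: A B C E F H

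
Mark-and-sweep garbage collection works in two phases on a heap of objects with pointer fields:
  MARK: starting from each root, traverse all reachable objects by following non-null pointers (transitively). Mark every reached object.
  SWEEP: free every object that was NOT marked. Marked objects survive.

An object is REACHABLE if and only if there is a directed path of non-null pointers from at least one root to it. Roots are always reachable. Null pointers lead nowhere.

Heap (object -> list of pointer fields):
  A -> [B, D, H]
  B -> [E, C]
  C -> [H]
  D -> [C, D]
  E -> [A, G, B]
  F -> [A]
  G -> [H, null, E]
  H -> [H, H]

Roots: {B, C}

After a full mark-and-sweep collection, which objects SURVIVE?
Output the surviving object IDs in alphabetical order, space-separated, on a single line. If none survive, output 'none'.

Roots: B C
Mark B: refs=E C, marked=B
Mark C: refs=H, marked=B C
Mark E: refs=A G B, marked=B C E
Mark H: refs=H H, marked=B C E H
Mark A: refs=B D H, marked=A B C E H
Mark G: refs=H null E, marked=A B C E G H
Mark D: refs=C D, marked=A B C D E G H
Unmarked (collected): F

Answer: A B C D E G H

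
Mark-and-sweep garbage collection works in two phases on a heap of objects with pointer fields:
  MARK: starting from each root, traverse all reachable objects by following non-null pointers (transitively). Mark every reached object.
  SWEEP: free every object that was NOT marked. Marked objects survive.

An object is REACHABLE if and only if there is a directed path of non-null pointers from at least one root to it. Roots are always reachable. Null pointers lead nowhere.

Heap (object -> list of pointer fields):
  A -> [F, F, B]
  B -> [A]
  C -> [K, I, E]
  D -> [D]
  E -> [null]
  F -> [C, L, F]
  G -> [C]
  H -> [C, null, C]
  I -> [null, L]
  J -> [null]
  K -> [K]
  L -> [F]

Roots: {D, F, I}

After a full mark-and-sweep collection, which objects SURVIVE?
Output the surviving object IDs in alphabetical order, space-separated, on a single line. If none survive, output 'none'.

Roots: D F I
Mark D: refs=D, marked=D
Mark F: refs=C L F, marked=D F
Mark I: refs=null L, marked=D F I
Mark C: refs=K I E, marked=C D F I
Mark L: refs=F, marked=C D F I L
Mark K: refs=K, marked=C D F I K L
Mark E: refs=null, marked=C D E F I K L
Unmarked (collected): A B G H J

Answer: C D E F I K L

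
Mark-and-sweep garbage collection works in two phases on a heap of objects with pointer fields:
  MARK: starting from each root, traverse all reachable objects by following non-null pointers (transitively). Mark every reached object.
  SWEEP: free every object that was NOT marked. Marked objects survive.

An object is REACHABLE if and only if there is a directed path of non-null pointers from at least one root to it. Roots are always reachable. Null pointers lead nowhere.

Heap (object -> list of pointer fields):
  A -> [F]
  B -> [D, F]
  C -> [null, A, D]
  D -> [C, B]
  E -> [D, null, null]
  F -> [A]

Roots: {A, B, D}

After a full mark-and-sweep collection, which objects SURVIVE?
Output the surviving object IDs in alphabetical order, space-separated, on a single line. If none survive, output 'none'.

Roots: A B D
Mark A: refs=F, marked=A
Mark B: refs=D F, marked=A B
Mark D: refs=C B, marked=A B D
Mark F: refs=A, marked=A B D F
Mark C: refs=null A D, marked=A B C D F
Unmarked (collected): E

Answer: A B C D F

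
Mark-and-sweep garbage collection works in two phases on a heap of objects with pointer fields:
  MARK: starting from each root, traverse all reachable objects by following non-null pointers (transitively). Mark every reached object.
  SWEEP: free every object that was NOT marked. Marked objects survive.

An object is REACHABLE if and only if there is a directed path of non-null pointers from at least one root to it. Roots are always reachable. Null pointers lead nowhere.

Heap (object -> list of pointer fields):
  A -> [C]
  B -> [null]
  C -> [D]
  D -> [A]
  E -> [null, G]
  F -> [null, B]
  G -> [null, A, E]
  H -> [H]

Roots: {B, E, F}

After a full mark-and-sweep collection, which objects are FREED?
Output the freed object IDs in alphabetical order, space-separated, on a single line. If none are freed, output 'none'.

Roots: B E F
Mark B: refs=null, marked=B
Mark E: refs=null G, marked=B E
Mark F: refs=null B, marked=B E F
Mark G: refs=null A E, marked=B E F G
Mark A: refs=C, marked=A B E F G
Mark C: refs=D, marked=A B C E F G
Mark D: refs=A, marked=A B C D E F G
Unmarked (collected): H

Answer: H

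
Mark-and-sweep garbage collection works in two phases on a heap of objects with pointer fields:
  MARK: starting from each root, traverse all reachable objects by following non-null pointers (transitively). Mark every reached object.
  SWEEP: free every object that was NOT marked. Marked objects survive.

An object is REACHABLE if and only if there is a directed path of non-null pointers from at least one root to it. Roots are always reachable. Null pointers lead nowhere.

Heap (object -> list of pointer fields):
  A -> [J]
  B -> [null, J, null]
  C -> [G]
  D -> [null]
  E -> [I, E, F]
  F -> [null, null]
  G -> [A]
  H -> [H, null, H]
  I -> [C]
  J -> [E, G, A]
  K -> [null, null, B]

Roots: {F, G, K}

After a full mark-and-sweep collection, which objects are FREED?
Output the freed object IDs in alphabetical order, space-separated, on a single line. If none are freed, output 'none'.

Roots: F G K
Mark F: refs=null null, marked=F
Mark G: refs=A, marked=F G
Mark K: refs=null null B, marked=F G K
Mark A: refs=J, marked=A F G K
Mark B: refs=null J null, marked=A B F G K
Mark J: refs=E G A, marked=A B F G J K
Mark E: refs=I E F, marked=A B E F G J K
Mark I: refs=C, marked=A B E F G I J K
Mark C: refs=G, marked=A B C E F G I J K
Unmarked (collected): D H

Answer: D H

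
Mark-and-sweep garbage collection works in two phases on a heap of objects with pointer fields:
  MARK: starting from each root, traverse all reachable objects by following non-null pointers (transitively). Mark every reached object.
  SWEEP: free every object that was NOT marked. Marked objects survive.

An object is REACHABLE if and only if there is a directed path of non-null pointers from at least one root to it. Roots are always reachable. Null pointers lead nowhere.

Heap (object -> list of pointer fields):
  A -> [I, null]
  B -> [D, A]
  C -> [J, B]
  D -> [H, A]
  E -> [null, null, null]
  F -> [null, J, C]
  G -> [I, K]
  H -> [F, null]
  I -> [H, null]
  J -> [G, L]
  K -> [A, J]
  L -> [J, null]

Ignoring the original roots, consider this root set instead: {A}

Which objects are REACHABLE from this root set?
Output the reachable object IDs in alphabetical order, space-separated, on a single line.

Answer: A B C D F G H I J K L

Derivation:
Roots: A
Mark A: refs=I null, marked=A
Mark I: refs=H null, marked=A I
Mark H: refs=F null, marked=A H I
Mark F: refs=null J C, marked=A F H I
Mark J: refs=G L, marked=A F H I J
Mark C: refs=J B, marked=A C F H I J
Mark G: refs=I K, marked=A C F G H I J
Mark L: refs=J null, marked=A C F G H I J L
Mark B: refs=D A, marked=A B C F G H I J L
Mark K: refs=A J, marked=A B C F G H I J K L
Mark D: refs=H A, marked=A B C D F G H I J K L
Unmarked (collected): E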